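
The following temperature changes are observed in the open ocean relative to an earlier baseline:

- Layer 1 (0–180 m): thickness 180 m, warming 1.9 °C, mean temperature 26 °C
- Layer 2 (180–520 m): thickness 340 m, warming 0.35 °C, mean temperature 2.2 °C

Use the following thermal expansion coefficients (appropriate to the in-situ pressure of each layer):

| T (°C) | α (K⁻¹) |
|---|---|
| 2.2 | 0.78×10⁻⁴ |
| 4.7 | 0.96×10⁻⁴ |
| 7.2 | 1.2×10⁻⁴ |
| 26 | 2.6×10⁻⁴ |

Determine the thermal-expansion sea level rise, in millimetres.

Layer 1 at 26 °C → α = 2.6×10⁻⁴ K⁻¹
Layer 2 at 2.2 °C → α = 0.78×10⁻⁴ K⁻¹
0–180 m: 1.9 × 2.6×10⁻⁴ × 180 = 0.08892 m
180–520 m: 340 × 0.35 × 0.78×10⁻⁴ = 0.009282 m
Δh = 0.08892 + 0.009282 = 0.098202 m ≈ 98 mm

Δh = 98 mm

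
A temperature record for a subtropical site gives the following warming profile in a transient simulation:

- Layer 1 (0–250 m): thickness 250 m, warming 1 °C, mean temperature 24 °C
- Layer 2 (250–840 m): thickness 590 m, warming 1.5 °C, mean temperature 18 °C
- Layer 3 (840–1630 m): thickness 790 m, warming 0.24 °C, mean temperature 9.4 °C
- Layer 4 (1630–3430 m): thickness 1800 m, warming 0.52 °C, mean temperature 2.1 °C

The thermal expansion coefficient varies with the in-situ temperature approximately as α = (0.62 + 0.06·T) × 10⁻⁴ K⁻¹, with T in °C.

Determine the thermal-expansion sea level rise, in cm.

29.4 cm

Layer 1: α = (0.62 + 0.06×24)×10⁻⁴ = 2.06×10⁻⁴ K⁻¹
Layer 2: α = (0.62 + 0.06×18)×10⁻⁴ = 1.7×10⁻⁴ K⁻¹
Layer 3: α = (0.62 + 0.06×9.4)×10⁻⁴ = 1.184×10⁻⁴ K⁻¹
Layer 4: α = (0.62 + 0.06×2.1)×10⁻⁴ = 0.746×10⁻⁴ K⁻¹
0–250 m: 1 × 2.06×10⁻⁴ × 250 = 0.05150 m
Layer 2: 590 × 1.5 × 1.7×10⁻⁴ = 0.15045 m
840–1630 m: 0.24 × 790 × 1.184×10⁻⁴ = 0.02244864 m
1630–3430 m: 0.746×10⁻⁴ × 1800 × 0.52 = 0.0698256 m
Δh = 0.05150 + 0.15045 + 0.02244864 + 0.0698256 = 0.29422424 m ≈ 29.4 cm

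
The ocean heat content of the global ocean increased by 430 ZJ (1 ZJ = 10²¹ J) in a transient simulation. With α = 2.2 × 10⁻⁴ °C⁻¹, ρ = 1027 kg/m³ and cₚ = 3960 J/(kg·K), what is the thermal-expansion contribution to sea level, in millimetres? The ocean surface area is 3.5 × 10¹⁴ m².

Per unit area: Q = 430×10²¹ / (3.5×10¹⁴) ≈ 1.229×10⁹ J/m²
Δh = αQ/(ρcₚ) = 2.2×10⁻⁴ × 1.229×10⁹ / (1027 × 3960) ≈ 0.066483 m

66 mm of thermosteric rise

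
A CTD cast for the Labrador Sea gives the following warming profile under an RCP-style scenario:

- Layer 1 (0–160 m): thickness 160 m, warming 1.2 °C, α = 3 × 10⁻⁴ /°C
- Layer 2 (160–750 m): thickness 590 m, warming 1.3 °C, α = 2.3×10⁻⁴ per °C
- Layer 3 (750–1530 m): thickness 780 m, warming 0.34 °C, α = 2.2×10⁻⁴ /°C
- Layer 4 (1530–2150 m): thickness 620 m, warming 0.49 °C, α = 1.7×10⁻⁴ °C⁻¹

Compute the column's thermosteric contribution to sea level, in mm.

Δh ≈ 340 mm

0–160 m: 1.2 × 160 × 3×10⁻⁴ = 0.05760 m
160–750 m: 2.3×10⁻⁴ × 590 × 1.3 = 0.17641 m
Layer 3: 0.34 × 780 × 2.2×10⁻⁴ = 0.058344 m
0.49 × 1.7×10⁻⁴ × 620 = 0.051646 m
Δh = 0.05760 + 0.17641 + 0.058344 + 0.051646 = 0.34400 m ≈ 340 mm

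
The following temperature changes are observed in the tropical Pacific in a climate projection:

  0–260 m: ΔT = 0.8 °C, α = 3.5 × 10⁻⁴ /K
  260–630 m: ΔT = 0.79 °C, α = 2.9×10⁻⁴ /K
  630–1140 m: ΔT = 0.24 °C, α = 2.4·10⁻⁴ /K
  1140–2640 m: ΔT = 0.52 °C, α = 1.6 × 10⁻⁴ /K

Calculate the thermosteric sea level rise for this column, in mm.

about 310 mm

3.5×10⁻⁴ × 260 × 0.8 = 0.07280 m
Layer 2: 2.9×10⁻⁴ × 370 × 0.79 = 0.084767 m
630–1140 m: 2.4×10⁻⁴ × 510 × 0.24 = 0.029376 m
1140–2640 m: 1.6×10⁻⁴ × 1500 × 0.52 = 0.12480 m
Δh = 0.07280 + 0.084767 + 0.029376 + 0.12480 = 0.311743 m ≈ 310 mm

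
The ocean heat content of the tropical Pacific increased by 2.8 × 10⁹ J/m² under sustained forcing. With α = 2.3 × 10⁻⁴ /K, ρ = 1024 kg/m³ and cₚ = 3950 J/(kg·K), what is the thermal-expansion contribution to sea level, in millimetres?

Δh ≈ 160 mm

Δh = αQ/(ρcₚ) = 2.3×10⁻⁴ × 2.8×10⁹ / (1024 × 3950) ≈ 0.15922 m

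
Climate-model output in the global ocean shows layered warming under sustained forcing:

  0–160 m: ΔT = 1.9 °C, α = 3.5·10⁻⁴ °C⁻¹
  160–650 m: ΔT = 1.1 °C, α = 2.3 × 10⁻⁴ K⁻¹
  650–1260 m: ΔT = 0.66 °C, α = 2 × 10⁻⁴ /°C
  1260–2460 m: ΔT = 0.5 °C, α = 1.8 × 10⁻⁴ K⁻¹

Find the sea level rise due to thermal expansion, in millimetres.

Δh = 419 mm

Layer 1: 3.5×10⁻⁴ × 1.9 × 160 = 0.10640 m
1.1 × 2.3×10⁻⁴ × 490 = 0.12397 m
650–1260 m: 2×10⁻⁴ × 610 × 0.66 = 0.08052 m
Layer 4: 0.5 × 1200 × 1.8×10⁻⁴ = 0.10800 m
Δh = 0.10640 + 0.12397 + 0.08052 + 0.10800 = 0.41889 m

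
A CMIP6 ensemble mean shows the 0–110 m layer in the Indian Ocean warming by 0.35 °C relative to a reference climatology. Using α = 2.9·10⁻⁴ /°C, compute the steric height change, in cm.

1.1 cm of thermosteric rise

Δh = αΔT·H = 2.9×10⁻⁴ × 0.35 × 110 = 0.011165 m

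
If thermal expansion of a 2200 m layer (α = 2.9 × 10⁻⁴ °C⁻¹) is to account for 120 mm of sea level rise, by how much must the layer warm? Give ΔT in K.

ΔT = Δh/(αH) = 0.12 / (2.9×10⁻⁴ × 2200) ≈ 0.1881 K

about 0.188 K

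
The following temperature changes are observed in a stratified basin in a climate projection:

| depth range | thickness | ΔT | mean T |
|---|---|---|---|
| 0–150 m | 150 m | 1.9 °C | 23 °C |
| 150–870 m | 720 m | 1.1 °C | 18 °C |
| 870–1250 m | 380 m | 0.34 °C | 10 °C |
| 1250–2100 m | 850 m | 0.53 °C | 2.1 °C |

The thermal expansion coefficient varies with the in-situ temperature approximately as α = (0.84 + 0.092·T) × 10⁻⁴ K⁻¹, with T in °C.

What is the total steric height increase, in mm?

Layer 1: α = (0.84 + 0.092×23)×10⁻⁴ = 2.956×10⁻⁴ K⁻¹
Layer 2: α = (0.84 + 0.092×18)×10⁻⁴ = 2.496×10⁻⁴ K⁻¹
Layer 3: α = (0.84 + 0.092×10)×10⁻⁴ = 1.76×10⁻⁴ K⁻¹
Layer 4: α = (0.84 + 0.092×2.1)×10⁻⁴ = 1.0332×10⁻⁴ K⁻¹
0–150 m: 150 × 2.956×10⁻⁴ × 1.9 = 0.084246 m
2.496×10⁻⁴ × 720 × 1.1 = 0.1976832 m
Layer 3: 1.76×10⁻⁴ × 0.34 × 380 = 0.0227392 m
0.53 × 850 × 1.0332×10⁻⁴ = 0.04654566 m
Δh = 0.084246 + 0.1976832 + 0.0227392 + 0.04654566 = 0.35121406 m

Δh ≈ 350 mm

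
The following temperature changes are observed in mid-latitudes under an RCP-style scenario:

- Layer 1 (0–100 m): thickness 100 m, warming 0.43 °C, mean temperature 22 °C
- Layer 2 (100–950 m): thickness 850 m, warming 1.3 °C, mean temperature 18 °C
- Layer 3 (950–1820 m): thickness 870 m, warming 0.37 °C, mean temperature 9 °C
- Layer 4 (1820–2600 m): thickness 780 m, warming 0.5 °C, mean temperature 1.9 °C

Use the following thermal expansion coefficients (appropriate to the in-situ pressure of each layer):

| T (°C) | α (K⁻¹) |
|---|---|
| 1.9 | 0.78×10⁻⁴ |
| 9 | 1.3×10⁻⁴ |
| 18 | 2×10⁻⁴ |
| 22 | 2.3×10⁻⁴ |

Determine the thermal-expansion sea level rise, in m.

about 0.303 m

Layer 1 at 22 °C → α = 2.3×10⁻⁴ K⁻¹
Layer 2 at 18 °C → α = 2×10⁻⁴ K⁻¹
Layer 3 at 9 °C → α = 1.3×10⁻⁴ K⁻¹
Layer 4 at 1.9 °C → α = 0.78×10⁻⁴ K⁻¹
Layer 1: 2.3×10⁻⁴ × 100 × 0.43 = 0.00989 m
100–950 m: 1.3 × 2×10⁻⁴ × 850 = 0.22100 m
Layer 3: 870 × 1.3×10⁻⁴ × 0.37 = 0.041847 m
0.5 × 0.78×10⁻⁴ × 780 = 0.03042 m
Δh = 0.00989 + 0.22100 + 0.041847 + 0.03042 = 0.303157 m ≈ 0.303 m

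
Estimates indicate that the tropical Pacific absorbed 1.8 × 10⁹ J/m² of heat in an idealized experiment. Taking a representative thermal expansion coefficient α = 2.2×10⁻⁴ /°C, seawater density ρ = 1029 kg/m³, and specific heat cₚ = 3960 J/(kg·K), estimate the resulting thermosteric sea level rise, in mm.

Δh = αQ/(ρcₚ) = 2.2×10⁻⁴ × 1.8×10⁹ / (1029 × 3960) ≈ 0.097182 m

Δh = 97.2 mm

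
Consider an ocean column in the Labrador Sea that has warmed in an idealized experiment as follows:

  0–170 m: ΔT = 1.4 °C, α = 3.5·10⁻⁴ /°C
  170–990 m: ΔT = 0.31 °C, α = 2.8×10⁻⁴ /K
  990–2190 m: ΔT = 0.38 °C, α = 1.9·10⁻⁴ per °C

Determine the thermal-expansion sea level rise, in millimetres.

Δh = 240 mm

0–170 m: 3.5×10⁻⁴ × 1.4 × 170 = 0.08330 m
170–990 m: 0.31 × 820 × 2.8×10⁻⁴ = 0.071176 m
990–2190 m: 1.9×10⁻⁴ × 1200 × 0.38 = 0.08664 m
Δh = 0.08330 + 0.071176 + 0.08664 = 0.241116 m ≈ 240 mm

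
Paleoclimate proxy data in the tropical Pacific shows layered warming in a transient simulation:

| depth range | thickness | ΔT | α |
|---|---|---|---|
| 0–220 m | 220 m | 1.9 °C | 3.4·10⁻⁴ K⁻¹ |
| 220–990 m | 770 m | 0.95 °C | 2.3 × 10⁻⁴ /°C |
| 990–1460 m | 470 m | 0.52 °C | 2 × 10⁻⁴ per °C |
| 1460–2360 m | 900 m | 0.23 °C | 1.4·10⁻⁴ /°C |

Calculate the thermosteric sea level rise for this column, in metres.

about 0.39 m

1.9 × 3.4×10⁻⁴ × 220 = 0.14212 m
220–990 m: 770 × 0.95 × 2.3×10⁻⁴ = 0.168245 m
990–1460 m: 0.52 × 2×10⁻⁴ × 470 = 0.04888 m
900 × 1.4×10⁻⁴ × 0.23 = 0.02898 m
Δh = 0.14212 + 0.168245 + 0.04888 + 0.02898 = 0.388225 m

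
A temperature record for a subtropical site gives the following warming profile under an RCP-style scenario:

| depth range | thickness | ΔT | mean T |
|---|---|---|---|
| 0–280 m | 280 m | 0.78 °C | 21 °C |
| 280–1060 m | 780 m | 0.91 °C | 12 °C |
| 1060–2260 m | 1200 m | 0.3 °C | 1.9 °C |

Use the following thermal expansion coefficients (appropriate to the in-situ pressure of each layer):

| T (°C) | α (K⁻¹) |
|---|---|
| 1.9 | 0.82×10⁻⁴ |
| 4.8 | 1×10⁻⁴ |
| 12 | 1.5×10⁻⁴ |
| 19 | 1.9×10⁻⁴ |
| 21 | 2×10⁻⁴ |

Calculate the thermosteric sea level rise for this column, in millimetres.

Δh = 180 mm

Layer 1 at 21 °C → α = 2×10⁻⁴ K⁻¹
Layer 2 at 12 °C → α = 1.5×10⁻⁴ K⁻¹
Layer 3 at 1.9 °C → α = 0.82×10⁻⁴ K⁻¹
0–280 m: 0.78 × 280 × 2×10⁻⁴ = 0.04368 m
0.91 × 1.5×10⁻⁴ × 780 = 0.10647 m
0.3 × 0.82×10⁻⁴ × 1200 = 0.02952 m
Δh = 0.04368 + 0.10647 + 0.02952 = 0.17967 m ≈ 180 mm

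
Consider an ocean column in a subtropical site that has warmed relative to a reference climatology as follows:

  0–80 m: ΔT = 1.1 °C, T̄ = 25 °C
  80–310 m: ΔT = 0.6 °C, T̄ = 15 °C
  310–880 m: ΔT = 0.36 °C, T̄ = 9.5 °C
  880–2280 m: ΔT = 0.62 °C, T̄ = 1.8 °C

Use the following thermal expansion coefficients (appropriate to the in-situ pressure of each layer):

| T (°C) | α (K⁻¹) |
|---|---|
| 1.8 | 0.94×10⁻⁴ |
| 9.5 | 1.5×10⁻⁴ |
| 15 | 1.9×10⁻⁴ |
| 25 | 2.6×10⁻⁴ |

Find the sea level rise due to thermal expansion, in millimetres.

Layer 1 at 25 °C → α = 2.6×10⁻⁴ K⁻¹
Layer 2 at 15 °C → α = 1.9×10⁻⁴ K⁻¹
Layer 3 at 9.5 °C → α = 1.5×10⁻⁴ K⁻¹
Layer 4 at 1.8 °C → α = 0.94×10⁻⁴ K⁻¹
1.1 × 80 × 2.6×10⁻⁴ = 0.02288 m
80–310 m: 1.9×10⁻⁴ × 0.6 × 230 = 0.02622 m
310–880 m: 0.36 × 1.5×10⁻⁴ × 570 = 0.03078 m
880–2280 m: 0.62 × 0.94×10⁻⁴ × 1400 = 0.081592 m
Δh = 0.02288 + 0.02622 + 0.03078 + 0.081592 = 0.161472 m

about 161 mm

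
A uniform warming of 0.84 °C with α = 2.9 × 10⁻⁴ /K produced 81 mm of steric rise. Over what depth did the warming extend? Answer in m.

H ≈ 333 m

H = Δh/(αΔT) = 0.081 / (2.9×10⁻⁴ × 0.84) ≈ 332.5 m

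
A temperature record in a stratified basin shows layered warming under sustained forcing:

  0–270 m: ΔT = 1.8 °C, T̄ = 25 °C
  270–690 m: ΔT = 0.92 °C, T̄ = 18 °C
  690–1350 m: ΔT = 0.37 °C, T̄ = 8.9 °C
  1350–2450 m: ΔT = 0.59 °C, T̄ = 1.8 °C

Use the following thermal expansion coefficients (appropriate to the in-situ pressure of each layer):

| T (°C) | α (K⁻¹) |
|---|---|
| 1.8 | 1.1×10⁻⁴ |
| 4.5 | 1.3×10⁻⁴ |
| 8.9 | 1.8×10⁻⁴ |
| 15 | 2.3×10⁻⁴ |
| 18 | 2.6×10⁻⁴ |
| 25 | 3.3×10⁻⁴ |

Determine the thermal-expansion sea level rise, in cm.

38 cm of thermosteric rise

Layer 1 at 25 °C → α = 3.3×10⁻⁴ K⁻¹
Layer 2 at 18 °C → α = 2.6×10⁻⁴ K⁻¹
Layer 3 at 8.9 °C → α = 1.8×10⁻⁴ K⁻¹
Layer 4 at 1.8 °C → α = 1.1×10⁻⁴ K⁻¹
0–270 m: 1.8 × 3.3×10⁻⁴ × 270 = 0.16038 m
0.92 × 420 × 2.6×10⁻⁴ = 0.100464 m
660 × 0.37 × 1.8×10⁻⁴ = 0.043956 m
1.1×10⁻⁴ × 0.59 × 1100 = 0.07139 m
Δh = 0.16038 + 0.100464 + 0.043956 + 0.07139 = 0.37619 m ≈ 38 cm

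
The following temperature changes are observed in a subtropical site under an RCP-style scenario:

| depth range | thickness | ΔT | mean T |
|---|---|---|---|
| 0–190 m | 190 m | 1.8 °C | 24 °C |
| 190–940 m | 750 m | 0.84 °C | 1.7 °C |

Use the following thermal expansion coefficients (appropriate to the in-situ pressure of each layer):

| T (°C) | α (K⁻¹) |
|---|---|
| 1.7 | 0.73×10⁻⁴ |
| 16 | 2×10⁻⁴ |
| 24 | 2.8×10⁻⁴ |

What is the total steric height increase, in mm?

Layer 1 at 24 °C → α = 2.8×10⁻⁴ K⁻¹
Layer 2 at 1.7 °C → α = 0.73×10⁻⁴ K⁻¹
0–190 m: 2.8×10⁻⁴ × 190 × 1.8 = 0.09576 m
Layer 2: 750 × 0.84 × 0.73×10⁻⁴ = 0.04599 m
Δh = 0.09576 + 0.04599 = 0.14175 m

about 142 mm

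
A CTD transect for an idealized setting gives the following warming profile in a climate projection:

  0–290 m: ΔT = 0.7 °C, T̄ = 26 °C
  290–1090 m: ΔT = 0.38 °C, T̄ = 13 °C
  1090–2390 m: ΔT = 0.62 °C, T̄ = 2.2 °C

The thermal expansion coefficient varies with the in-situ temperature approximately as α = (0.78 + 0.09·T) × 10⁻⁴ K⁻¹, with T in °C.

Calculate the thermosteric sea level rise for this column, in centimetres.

20.1 cm

Layer 1: α = (0.78 + 0.09×26)×10⁻⁴ = 3.12×10⁻⁴ K⁻¹
Layer 2: α = (0.78 + 0.09×13)×10⁻⁴ = 1.95×10⁻⁴ K⁻¹
Layer 3: α = (0.78 + 0.09×2.2)×10⁻⁴ = 0.978×10⁻⁴ K⁻¹
Layer 1: 0.7 × 3.12×10⁻⁴ × 290 = 0.063336 m
800 × 1.95×10⁻⁴ × 0.38 = 0.05928 m
Layer 3: 1300 × 0.978×10⁻⁴ × 0.62 = 0.0788268 m
Δh = 0.063336 + 0.05928 + 0.0788268 = 0.2014428 m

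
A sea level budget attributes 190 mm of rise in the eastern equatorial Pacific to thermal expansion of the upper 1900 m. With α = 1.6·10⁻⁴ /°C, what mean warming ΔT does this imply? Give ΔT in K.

ΔT = Δh/(αH) = 0.19 / (1.6×10⁻⁴ × 1900) = 0.6250 K

ΔT ≈ 0.625 K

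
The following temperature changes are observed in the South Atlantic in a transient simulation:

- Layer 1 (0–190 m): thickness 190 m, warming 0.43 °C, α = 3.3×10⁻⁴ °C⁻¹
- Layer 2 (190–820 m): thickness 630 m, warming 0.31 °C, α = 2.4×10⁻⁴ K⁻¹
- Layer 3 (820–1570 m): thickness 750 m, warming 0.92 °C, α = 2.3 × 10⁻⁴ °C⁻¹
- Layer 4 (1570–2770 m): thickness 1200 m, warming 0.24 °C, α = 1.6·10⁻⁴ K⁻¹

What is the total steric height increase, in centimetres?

Δh ≈ 27.9 cm

Layer 1: 190 × 0.43 × 3.3×10⁻⁴ = 0.026961 m
190–820 m: 630 × 2.4×10⁻⁴ × 0.31 = 0.046872 m
750 × 0.92 × 2.3×10⁻⁴ = 0.15870 m
1.6×10⁻⁴ × 0.24 × 1200 = 0.04608 m
Δh = 0.026961 + 0.046872 + 0.15870 + 0.04608 = 0.278613 m ≈ 27.9 cm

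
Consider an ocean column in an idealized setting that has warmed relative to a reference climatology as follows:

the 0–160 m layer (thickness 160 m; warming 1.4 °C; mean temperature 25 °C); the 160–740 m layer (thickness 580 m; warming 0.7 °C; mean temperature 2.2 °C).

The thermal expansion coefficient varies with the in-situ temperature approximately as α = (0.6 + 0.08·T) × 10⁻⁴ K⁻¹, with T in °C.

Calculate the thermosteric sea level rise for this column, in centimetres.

Layer 1: α = (0.6 + 0.08×25)×10⁻⁴ = 2.6×10⁻⁴ K⁻¹
Layer 2: α = (0.6 + 0.08×2.2)×10⁻⁴ = 0.776×10⁻⁴ K⁻¹
2.6×10⁻⁴ × 1.4 × 160 = 0.05824 m
580 × 0.776×10⁻⁴ × 0.7 = 0.0315056 m
Δh = 0.05824 + 0.0315056 = 0.0897456 m

8.97 cm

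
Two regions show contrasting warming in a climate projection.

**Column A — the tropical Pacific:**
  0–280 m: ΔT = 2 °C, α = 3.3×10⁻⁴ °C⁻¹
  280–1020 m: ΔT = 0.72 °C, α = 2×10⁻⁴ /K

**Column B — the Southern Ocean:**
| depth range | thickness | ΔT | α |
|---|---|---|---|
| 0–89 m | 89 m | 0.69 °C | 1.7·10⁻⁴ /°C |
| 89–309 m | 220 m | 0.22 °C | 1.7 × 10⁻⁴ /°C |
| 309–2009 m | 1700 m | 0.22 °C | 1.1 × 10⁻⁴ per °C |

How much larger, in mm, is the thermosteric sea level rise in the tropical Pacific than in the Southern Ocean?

A Layer 1: 3.3×10⁻⁴ × 280 × 2 = 0.18480 m
A 280–1020 m: 0.72 × 740 × 2×10⁻⁴ = 0.10656 m
A total: 0.29136 m
B 0–89 m: 1.7×10⁻⁴ × 89 × 0.69 = 0.0104397 m
B Layer 2: 1.7×10⁻⁴ × 220 × 0.22 = 0.008228 m
B 1.1×10⁻⁴ × 0.22 × 1700 = 0.04114 m
B total: 0.0598077 m
Difference: 0.29136 − 0.0598077 = 0.2315523 m

Δh_A − Δh_B ≈ 232 mm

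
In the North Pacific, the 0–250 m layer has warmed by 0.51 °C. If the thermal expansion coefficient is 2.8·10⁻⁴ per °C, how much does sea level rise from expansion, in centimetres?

about 3.57 cm

Δh = αΔT·H = 2.8×10⁻⁴ × 0.51 × 250 = 0.03570 m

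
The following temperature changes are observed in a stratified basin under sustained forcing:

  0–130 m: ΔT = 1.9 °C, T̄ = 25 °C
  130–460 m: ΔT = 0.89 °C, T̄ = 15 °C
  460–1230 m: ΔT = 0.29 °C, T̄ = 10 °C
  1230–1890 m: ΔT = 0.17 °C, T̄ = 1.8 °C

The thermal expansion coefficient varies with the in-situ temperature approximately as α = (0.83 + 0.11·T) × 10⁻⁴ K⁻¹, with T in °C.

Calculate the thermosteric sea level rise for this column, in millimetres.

Layer 1: α = (0.83 + 0.11×25)×10⁻⁴ = 3.58×10⁻⁴ K⁻¹
Layer 2: α = (0.83 + 0.11×15)×10⁻⁴ = 2.48×10⁻⁴ K⁻¹
Layer 3: α = (0.83 + 0.11×10)×10⁻⁴ = 1.93×10⁻⁴ K⁻¹
Layer 4: α = (0.83 + 0.11×1.8)×10⁻⁴ = 1.028×10⁻⁴ K⁻¹
3.58×10⁻⁴ × 130 × 1.9 = 0.088426 m
Layer 2: 330 × 2.48×10⁻⁴ × 0.89 = 0.0728376 m
Layer 3: 770 × 0.29 × 1.93×10⁻⁴ = 0.0430969 m
1230–1890 m: 660 × 1.028×10⁻⁴ × 0.17 = 0.01153416 m
Δh = 0.088426 + 0.0728376 + 0.0430969 + 0.01153416 = 0.21589466 m

Δh = 216 mm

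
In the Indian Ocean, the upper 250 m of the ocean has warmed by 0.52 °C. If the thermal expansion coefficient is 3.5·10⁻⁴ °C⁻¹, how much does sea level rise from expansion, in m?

Δh ≈ 0.046 m

Δh = αΔT·H = 3.5×10⁻⁴ × 0.52 × 250 = 0.04550 m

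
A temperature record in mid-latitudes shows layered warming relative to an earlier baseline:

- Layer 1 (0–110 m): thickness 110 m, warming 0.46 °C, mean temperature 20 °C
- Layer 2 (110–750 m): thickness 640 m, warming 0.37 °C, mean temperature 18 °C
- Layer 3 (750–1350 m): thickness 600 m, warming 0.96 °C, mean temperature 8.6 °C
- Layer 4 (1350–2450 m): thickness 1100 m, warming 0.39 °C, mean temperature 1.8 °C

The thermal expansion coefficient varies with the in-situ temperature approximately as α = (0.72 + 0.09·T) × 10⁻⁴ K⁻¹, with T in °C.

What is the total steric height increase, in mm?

Layer 1: α = (0.72 + 0.09×20)×10⁻⁴ = 2.52×10⁻⁴ K⁻¹
Layer 2: α = (0.72 + 0.09×18)×10⁻⁴ = 2.34×10⁻⁴ K⁻¹
Layer 3: α = (0.72 + 0.09×8.6)×10⁻⁴ = 1.494×10⁻⁴ K⁻¹
Layer 4: α = (0.72 + 0.09×1.8)×10⁻⁴ = 0.882×10⁻⁴ K⁻¹
110 × 2.52×10⁻⁴ × 0.46 = 0.0127512 m
110–750 m: 640 × 2.34×10⁻⁴ × 0.37 = 0.0554112 m
Layer 3: 600 × 0.96 × 1.494×10⁻⁴ = 0.0860544 m
1350–2450 m: 0.882×10⁻⁴ × 0.39 × 1100 = 0.0378378 m
Δh = 0.0127512 + 0.0554112 + 0.0860544 + 0.0378378 = 0.1920546 m

192 mm of thermosteric rise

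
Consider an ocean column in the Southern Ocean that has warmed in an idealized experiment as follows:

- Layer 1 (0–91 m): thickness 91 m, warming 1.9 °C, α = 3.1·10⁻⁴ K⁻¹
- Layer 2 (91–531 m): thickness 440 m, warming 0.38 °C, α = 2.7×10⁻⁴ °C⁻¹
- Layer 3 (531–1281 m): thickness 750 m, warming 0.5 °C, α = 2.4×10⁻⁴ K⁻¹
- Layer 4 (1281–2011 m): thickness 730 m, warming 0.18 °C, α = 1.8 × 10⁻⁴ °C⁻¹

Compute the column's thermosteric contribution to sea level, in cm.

Δh ≈ 21.2 cm

3.1×10⁻⁴ × 91 × 1.9 = 0.053599 m
91–531 m: 2.7×10⁻⁴ × 440 × 0.38 = 0.045144 m
Layer 3: 750 × 2.4×10⁻⁴ × 0.5 = 0.09000 m
0.18 × 730 × 1.8×10⁻⁴ = 0.023652 m
Δh = 0.053599 + 0.045144 + 0.09000 + 0.023652 = 0.212395 m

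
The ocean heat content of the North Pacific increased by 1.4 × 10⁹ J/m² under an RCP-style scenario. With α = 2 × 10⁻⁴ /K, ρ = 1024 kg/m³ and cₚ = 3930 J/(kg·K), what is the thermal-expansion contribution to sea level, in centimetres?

Δh ≈ 6.96 cm

Δh = αQ/(ρcₚ) = 2×10⁻⁴ × 1.4×10⁹ / (1024 × 3930) ≈ 0.069577 m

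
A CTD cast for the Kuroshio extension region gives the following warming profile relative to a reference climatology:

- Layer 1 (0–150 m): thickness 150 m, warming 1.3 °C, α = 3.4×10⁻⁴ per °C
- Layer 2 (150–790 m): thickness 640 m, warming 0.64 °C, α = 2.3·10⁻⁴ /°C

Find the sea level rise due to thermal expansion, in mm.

Δh ≈ 161 mm

3.4×10⁻⁴ × 1.3 × 150 = 0.06630 m
150–790 m: 2.3×10⁻⁴ × 640 × 0.64 = 0.094208 m
Δh = 0.06630 + 0.094208 = 0.160508 m ≈ 161 mm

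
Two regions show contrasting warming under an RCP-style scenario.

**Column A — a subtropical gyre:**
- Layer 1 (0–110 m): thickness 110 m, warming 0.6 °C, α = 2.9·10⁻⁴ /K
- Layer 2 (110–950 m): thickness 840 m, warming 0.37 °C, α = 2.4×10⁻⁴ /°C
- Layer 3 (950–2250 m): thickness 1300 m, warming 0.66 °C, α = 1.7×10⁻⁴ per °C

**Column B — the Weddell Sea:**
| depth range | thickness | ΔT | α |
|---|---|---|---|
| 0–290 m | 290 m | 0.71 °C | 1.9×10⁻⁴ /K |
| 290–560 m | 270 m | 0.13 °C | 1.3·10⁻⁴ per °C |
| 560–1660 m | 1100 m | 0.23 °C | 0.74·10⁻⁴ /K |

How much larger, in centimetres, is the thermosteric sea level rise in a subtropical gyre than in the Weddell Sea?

Δh_A − Δh_B ≈ 18 cm

A Layer 1: 0.6 × 2.9×10⁻⁴ × 110 = 0.01914 m
A 110–950 m: 0.37 × 2.4×10⁻⁴ × 840 = 0.074592 m
A 1.7×10⁻⁴ × 0.66 × 1300 = 0.14586 m
A total: 0.239592 m
B 0–290 m: 0.71 × 1.9×10⁻⁴ × 290 = 0.039121 m
B 270 × 1.3×10⁻⁴ × 0.13 = 0.004563 m
B Layer 3: 0.74×10⁻⁴ × 0.23 × 1100 = 0.018722 m
B total: 0.062406 m
Difference: 0.239592 − 0.062406 = 0.177186 m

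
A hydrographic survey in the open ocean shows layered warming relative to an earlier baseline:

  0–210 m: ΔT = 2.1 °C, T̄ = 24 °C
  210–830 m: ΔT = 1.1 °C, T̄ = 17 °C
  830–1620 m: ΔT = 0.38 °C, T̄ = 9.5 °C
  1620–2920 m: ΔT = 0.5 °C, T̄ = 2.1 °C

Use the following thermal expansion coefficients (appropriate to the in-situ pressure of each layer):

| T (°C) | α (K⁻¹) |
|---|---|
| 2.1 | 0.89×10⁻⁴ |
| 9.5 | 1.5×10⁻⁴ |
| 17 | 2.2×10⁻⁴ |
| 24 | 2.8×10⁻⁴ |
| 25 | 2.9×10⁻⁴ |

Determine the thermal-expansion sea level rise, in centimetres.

about 37.6 cm

Layer 1 at 24 °C → α = 2.8×10⁻⁴ K⁻¹
Layer 2 at 17 °C → α = 2.2×10⁻⁴ K⁻¹
Layer 3 at 9.5 °C → α = 1.5×10⁻⁴ K⁻¹
Layer 4 at 2.1 °C → α = 0.89×10⁻⁴ K⁻¹
210 × 2.8×10⁻⁴ × 2.1 = 0.12348 m
Layer 2: 620 × 2.2×10⁻⁴ × 1.1 = 0.15004 m
Layer 3: 0.38 × 790 × 1.5×10⁻⁴ = 0.04503 m
Layer 4: 1300 × 0.5 × 0.89×10⁻⁴ = 0.05785 m
Δh = 0.12348 + 0.15004 + 0.04503 + 0.05785 = 0.37640 m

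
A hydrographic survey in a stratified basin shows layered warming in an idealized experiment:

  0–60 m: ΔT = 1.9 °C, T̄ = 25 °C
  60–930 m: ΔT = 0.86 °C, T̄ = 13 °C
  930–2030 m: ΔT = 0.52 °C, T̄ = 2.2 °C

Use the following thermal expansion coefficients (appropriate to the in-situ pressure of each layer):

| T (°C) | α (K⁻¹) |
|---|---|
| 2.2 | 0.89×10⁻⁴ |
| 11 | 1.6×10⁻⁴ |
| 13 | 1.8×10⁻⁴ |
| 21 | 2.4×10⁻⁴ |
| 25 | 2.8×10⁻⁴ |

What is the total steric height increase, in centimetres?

Layer 1 at 25 °C → α = 2.8×10⁻⁴ K⁻¹
Layer 2 at 13 °C → α = 1.8×10⁻⁴ K⁻¹
Layer 3 at 2.2 °C → α = 0.89×10⁻⁴ K⁻¹
Layer 1: 2.8×10⁻⁴ × 60 × 1.9 = 0.03192 m
Layer 2: 0.86 × 870 × 1.8×10⁻⁴ = 0.134676 m
930–2030 m: 0.52 × 1100 × 0.89×10⁻⁴ = 0.050908 m
Δh = 0.03192 + 0.134676 + 0.050908 = 0.217504 m ≈ 21.8 cm

Δh ≈ 21.8 cm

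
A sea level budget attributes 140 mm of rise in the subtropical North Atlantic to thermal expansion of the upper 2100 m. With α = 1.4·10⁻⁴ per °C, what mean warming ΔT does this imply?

about 0.476 K

ΔT = Δh/(αH) = 0.14 / (1.4×10⁻⁴ × 2100) ≈ 0.4762 K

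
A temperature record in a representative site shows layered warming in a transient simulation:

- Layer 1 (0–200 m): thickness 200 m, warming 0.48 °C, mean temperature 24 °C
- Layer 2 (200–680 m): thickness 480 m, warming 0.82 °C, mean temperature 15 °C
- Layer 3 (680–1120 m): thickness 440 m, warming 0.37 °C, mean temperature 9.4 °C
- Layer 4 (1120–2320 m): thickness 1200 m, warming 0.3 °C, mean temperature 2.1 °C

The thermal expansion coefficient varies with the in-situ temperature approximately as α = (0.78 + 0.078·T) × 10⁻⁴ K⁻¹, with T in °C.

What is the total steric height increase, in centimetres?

about 16.1 cm

Layer 1: α = (0.78 + 0.078×24)×10⁻⁴ = 2.652×10⁻⁴ K⁻¹
Layer 2: α = (0.78 + 0.078×15)×10⁻⁴ = 1.95×10⁻⁴ K⁻¹
Layer 3: α = (0.78 + 0.078×9.4)×10⁻⁴ = 1.5132×10⁻⁴ K⁻¹
Layer 4: α = (0.78 + 0.078×2.1)×10⁻⁴ = 0.9438×10⁻⁴ K⁻¹
0.48 × 200 × 2.652×10⁻⁴ = 0.0254592 m
1.95×10⁻⁴ × 0.82 × 480 = 0.076752 m
Layer 3: 1.5132×10⁻⁴ × 440 × 0.37 = 0.024634896 m
1120–2320 m: 0.3 × 1200 × 0.9438×10⁻⁴ = 0.0339768 m
Δh = 0.0254592 + 0.076752 + 0.024634896 + 0.0339768 = 0.160822896 m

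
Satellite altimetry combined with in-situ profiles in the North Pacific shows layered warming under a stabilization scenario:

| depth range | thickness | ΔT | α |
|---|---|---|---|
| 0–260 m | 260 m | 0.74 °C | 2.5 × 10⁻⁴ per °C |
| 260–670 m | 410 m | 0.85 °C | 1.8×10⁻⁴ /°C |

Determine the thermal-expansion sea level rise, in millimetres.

260 × 0.74 × 2.5×10⁻⁴ = 0.04810 m
260–670 m: 410 × 1.8×10⁻⁴ × 0.85 = 0.06273 m
Δh = 0.04810 + 0.06273 = 0.11083 m ≈ 110 mm

about 110 mm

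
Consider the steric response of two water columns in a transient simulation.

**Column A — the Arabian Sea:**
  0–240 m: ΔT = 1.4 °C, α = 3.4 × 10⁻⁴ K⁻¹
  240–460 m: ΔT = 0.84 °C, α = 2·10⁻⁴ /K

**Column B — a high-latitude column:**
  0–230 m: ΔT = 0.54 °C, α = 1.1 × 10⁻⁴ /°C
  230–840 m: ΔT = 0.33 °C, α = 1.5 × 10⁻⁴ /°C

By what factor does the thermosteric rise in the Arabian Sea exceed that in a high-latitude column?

A 0–240 m: 1.4 × 3.4×10⁻⁴ × 240 = 0.11424 m
A Layer 2: 0.84 × 220 × 2×10⁻⁴ = 0.03696 m
A total: 0.15120 m
B 0.54 × 230 × 1.1×10⁻⁴ = 0.013662 m
B 230–840 m: 1.5×10⁻⁴ × 610 × 0.33 = 0.030195 m
B total: 0.043857 m
Ratio: 0.15120 / 0.043857 ≈ 3.448

≈ 3.45×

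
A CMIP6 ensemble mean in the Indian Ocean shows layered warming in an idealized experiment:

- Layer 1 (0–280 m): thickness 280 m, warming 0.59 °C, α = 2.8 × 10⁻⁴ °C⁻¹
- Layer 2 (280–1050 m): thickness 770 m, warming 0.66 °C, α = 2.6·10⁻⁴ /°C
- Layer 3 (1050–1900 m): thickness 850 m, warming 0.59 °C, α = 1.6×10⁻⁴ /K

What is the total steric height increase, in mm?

259 mm

0–280 m: 0.59 × 280 × 2.8×10⁻⁴ = 0.046256 m
280–1050 m: 0.66 × 770 × 2.6×10⁻⁴ = 0.132132 m
1050–1900 m: 850 × 0.59 × 1.6×10⁻⁴ = 0.08024 m
Δh = 0.046256 + 0.132132 + 0.08024 = 0.258628 m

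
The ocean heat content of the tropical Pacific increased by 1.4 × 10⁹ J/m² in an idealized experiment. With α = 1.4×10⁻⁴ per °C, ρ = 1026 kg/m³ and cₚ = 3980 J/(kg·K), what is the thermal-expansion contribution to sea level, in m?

0.0480 m

Δh = αQ/(ρcₚ) = 1.4×10⁻⁴ × 1.4×10⁹ / (1026 × 3980) ≈ 0.047998 m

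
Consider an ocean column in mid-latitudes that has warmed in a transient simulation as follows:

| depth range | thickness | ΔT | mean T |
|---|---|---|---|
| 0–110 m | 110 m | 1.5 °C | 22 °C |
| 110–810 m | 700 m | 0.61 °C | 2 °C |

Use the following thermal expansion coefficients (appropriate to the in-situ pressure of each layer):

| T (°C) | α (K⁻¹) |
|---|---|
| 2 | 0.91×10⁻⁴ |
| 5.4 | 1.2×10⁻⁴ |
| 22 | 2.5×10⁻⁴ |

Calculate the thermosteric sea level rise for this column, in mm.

80 mm

Layer 1 at 22 °C → α = 2.5×10⁻⁴ K⁻¹
Layer 2 at 2 °C → α = 0.91×10⁻⁴ K⁻¹
0–110 m: 110 × 1.5 × 2.5×10⁻⁴ = 0.04125 m
Layer 2: 0.61 × 0.91×10⁻⁴ × 700 = 0.038857 m
Δh = 0.04125 + 0.038857 = 0.080107 m ≈ 80 mm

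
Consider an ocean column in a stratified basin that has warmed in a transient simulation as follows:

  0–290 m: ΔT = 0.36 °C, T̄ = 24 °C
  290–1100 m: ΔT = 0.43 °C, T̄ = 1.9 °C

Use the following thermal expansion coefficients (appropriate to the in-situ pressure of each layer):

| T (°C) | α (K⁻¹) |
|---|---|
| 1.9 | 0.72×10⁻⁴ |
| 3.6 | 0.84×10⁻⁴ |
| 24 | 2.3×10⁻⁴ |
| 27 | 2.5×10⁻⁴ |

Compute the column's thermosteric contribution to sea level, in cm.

4.9 cm

Layer 1 at 24 °C → α = 2.3×10⁻⁴ K⁻¹
Layer 2 at 1.9 °C → α = 0.72×10⁻⁴ K⁻¹
0.36 × 2.3×10⁻⁴ × 290 = 0.024012 m
290–1100 m: 0.43 × 0.72×10⁻⁴ × 810 = 0.0250776 m
Δh = 0.024012 + 0.0250776 = 0.0490896 m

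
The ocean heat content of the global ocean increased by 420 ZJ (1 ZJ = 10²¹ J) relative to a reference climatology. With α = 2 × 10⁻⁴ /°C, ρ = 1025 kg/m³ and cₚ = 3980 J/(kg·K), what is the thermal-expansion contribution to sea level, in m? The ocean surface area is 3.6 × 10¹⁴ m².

about 0.057 m

Per unit area: Q = 420×10²¹ / (3.6×10¹⁴) ≈ 1.167×10⁹ J/m²
Δh = αQ/(ρcₚ) = 2×10⁻⁴ × 1.167×10⁹ / (1025 × 3980) ≈ 0.057213 m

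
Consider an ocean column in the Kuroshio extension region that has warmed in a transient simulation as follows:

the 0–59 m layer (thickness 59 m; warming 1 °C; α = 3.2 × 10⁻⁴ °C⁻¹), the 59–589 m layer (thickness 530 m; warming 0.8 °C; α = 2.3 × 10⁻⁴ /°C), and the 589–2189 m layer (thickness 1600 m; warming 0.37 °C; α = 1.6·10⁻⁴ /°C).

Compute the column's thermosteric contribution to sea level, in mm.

3.2×10⁻⁴ × 1 × 59 = 0.01888 m
59–589 m: 2.3×10⁻⁴ × 0.8 × 530 = 0.09752 m
589–2189 m: 0.37 × 1600 × 1.6×10⁻⁴ = 0.09472 m
Δh = 0.01888 + 0.09752 + 0.09472 = 0.21112 m ≈ 211 mm

about 211 mm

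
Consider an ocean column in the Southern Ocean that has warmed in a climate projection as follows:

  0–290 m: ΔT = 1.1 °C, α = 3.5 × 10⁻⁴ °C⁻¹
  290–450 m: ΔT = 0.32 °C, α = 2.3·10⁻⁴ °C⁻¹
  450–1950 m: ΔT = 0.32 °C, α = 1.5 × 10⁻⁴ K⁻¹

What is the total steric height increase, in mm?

195 mm of thermosteric rise

3.5×10⁻⁴ × 290 × 1.1 = 0.11165 m
Layer 2: 160 × 2.3×10⁻⁴ × 0.32 = 0.011776 m
Layer 3: 1500 × 0.32 × 1.5×10⁻⁴ = 0.07200 m
Δh = 0.11165 + 0.011776 + 0.07200 = 0.195426 m ≈ 195 mm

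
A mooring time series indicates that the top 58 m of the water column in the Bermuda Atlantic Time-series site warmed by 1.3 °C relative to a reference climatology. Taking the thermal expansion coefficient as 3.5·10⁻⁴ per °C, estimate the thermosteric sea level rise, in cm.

2.64 cm

Δh = αΔT·H = 3.5×10⁻⁴ × 1.3 × 58 = 0.02639 m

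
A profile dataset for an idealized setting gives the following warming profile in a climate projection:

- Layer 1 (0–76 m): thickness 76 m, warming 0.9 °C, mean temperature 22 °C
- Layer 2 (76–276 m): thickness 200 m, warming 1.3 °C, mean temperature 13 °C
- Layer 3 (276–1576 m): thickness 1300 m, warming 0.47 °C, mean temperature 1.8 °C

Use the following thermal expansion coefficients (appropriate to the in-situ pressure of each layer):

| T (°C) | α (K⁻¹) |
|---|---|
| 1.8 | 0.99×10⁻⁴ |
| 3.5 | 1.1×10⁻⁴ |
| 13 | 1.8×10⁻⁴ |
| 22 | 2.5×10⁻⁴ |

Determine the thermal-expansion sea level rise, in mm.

Layer 1 at 22 °C → α = 2.5×10⁻⁴ K⁻¹
Layer 2 at 13 °C → α = 1.8×10⁻⁴ K⁻¹
Layer 3 at 1.8 °C → α = 0.99×10⁻⁴ K⁻¹
76 × 2.5×10⁻⁴ × 0.9 = 0.01710 m
76–276 m: 1.8×10⁻⁴ × 200 × 1.3 = 0.04680 m
Layer 3: 0.47 × 0.99×10⁻⁴ × 1300 = 0.060489 m
Δh = 0.01710 + 0.04680 + 0.060489 = 0.124389 m

120 mm of thermosteric rise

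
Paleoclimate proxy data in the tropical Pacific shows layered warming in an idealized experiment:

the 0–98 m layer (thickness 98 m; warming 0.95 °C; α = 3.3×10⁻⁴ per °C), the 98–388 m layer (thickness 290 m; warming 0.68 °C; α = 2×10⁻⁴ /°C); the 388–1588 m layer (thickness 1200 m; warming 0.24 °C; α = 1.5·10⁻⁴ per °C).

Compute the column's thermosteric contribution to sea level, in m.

0–98 m: 0.95 × 3.3×10⁻⁴ × 98 = 0.030723 m
2×10⁻⁴ × 0.68 × 290 = 0.03944 m
0.24 × 1.5×10⁻⁴ × 1200 = 0.04320 m
Δh = 0.030723 + 0.03944 + 0.04320 = 0.113363 m

about 0.113 m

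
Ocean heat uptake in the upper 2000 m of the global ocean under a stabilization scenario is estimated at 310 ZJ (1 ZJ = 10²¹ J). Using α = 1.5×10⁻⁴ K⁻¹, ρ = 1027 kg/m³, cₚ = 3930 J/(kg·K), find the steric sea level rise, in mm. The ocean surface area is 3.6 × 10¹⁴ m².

32 mm of thermosteric rise

Per unit area: Q = 310×10²¹ / (3.6×10¹⁴) ≈ 8.611×10⁸ J/m²
Δh = αQ/(ρcₚ) = 1.5×10⁻⁴ × 8.611×10⁸ / (1027 × 3930) ≈ 0.032002 m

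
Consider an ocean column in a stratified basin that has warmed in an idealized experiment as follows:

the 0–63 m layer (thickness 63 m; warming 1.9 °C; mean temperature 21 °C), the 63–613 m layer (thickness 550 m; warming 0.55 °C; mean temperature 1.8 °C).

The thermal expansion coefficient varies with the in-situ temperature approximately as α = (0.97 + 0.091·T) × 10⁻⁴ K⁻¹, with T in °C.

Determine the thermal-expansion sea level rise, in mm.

about 68.8 mm

Layer 1: α = (0.97 + 0.091×21)×10⁻⁴ = 2.881×10⁻⁴ K⁻¹
Layer 2: α = (0.97 + 0.091×1.8)×10⁻⁴ = 1.1338×10⁻⁴ K⁻¹
1.9 × 63 × 2.881×10⁻⁴ = 0.03448557 m
Layer 2: 0.55 × 1.1338×10⁻⁴ × 550 = 0.03429745 m
Δh = 0.03448557 + 0.03429745 = 0.06878302 m ≈ 68.8 mm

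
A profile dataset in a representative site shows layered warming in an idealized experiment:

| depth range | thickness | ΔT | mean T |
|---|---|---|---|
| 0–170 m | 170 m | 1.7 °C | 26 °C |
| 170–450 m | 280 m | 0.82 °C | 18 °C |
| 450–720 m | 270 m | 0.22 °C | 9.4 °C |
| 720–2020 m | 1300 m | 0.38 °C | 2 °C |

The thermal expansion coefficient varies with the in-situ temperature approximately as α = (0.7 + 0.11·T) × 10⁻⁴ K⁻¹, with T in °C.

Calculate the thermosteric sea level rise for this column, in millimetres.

Δh ≈ 220 mm

Layer 1: α = (0.7 + 0.11×26)×10⁻⁴ = 3.56×10⁻⁴ K⁻¹
Layer 2: α = (0.7 + 0.11×18)×10⁻⁴ = 2.68×10⁻⁴ K⁻¹
Layer 3: α = (0.7 + 0.11×9.4)×10⁻⁴ = 1.734×10⁻⁴ K⁻¹
Layer 4: α = (0.7 + 0.11×2)×10⁻⁴ = 0.92×10⁻⁴ K⁻¹
Layer 1: 3.56×10⁻⁴ × 170 × 1.7 = 0.102884 m
2.68×10⁻⁴ × 0.82 × 280 = 0.0615328 m
270 × 1.734×10⁻⁴ × 0.22 = 0.01029996 m
720–2020 m: 1300 × 0.38 × 0.92×10⁻⁴ = 0.045448 m
Δh = 0.102884 + 0.0615328 + 0.01029996 + 0.045448 = 0.22016476 m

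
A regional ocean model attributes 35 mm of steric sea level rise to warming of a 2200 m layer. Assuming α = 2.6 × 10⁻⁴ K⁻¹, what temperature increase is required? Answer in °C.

about 0.061 °C

ΔT = Δh/(αH) = 0.035 / (2.6×10⁻⁴ × 2200) ≈ 0.06119 °C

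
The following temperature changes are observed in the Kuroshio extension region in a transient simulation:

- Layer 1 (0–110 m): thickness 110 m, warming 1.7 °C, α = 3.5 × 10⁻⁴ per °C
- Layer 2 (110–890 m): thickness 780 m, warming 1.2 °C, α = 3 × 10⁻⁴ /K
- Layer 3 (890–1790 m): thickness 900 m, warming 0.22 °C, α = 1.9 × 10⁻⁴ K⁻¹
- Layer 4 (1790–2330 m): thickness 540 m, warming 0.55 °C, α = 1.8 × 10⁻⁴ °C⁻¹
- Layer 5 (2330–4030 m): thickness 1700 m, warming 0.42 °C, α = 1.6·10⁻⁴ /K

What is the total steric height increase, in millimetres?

0–110 m: 1.7 × 110 × 3.5×10⁻⁴ = 0.06545 m
1.2 × 780 × 3×10⁻⁴ = 0.28080 m
900 × 0.22 × 1.9×10⁻⁴ = 0.03762 m
1790–2330 m: 0.55 × 1.8×10⁻⁴ × 540 = 0.05346 m
2330–4030 m: 0.42 × 1.6×10⁻⁴ × 1700 = 0.11424 m
Δh = 0.06545 + 0.28080 + 0.03762 + 0.05346 + 0.11424 = 0.55157 m ≈ 552 mm

about 552 mm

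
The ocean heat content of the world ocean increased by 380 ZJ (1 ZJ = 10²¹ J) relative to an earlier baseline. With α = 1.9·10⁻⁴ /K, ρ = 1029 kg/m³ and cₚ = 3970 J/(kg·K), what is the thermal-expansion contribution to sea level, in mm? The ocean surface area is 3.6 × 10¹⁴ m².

Δh = 49.1 mm

Per unit area: Q = 380×10²¹ / (3.6×10¹⁴) ≈ 1.056×10⁹ J/m²
Δh = αQ/(ρcₚ) = 1.9×10⁻⁴ × 1.056×10⁹ / (1029 × 3970) ≈ 0.049115 m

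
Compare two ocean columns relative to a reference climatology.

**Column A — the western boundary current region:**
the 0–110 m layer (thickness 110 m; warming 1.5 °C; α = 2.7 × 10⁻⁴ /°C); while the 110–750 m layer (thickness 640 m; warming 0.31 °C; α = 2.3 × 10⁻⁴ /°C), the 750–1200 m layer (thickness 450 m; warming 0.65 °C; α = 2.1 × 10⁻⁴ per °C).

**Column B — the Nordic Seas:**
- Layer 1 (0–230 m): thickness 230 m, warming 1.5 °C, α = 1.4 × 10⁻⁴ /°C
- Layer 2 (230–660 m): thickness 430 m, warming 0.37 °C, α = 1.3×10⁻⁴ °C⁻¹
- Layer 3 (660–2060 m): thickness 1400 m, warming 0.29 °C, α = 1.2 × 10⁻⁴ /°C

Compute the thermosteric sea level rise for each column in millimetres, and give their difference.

Δh_A ≈ 150 mm, Δh_B ≈ 120 mm; difference ≈ 34 mm

A 110 × 2.7×10⁻⁴ × 1.5 = 0.04455 m
A Layer 2: 0.31 × 2.3×10⁻⁴ × 640 = 0.045632 m
A 450 × 0.65 × 2.1×10⁻⁴ = 0.061425 m
A total: 0.151607 m
B 0–230 m: 1.4×10⁻⁴ × 1.5 × 230 = 0.04830 m
B 0.37 × 1.3×10⁻⁴ × 430 = 0.020683 m
B 1.2×10⁻⁴ × 1400 × 0.29 = 0.04872 m
B total: 0.117703 m
Difference: 0.151607 − 0.117703 = 0.033904 m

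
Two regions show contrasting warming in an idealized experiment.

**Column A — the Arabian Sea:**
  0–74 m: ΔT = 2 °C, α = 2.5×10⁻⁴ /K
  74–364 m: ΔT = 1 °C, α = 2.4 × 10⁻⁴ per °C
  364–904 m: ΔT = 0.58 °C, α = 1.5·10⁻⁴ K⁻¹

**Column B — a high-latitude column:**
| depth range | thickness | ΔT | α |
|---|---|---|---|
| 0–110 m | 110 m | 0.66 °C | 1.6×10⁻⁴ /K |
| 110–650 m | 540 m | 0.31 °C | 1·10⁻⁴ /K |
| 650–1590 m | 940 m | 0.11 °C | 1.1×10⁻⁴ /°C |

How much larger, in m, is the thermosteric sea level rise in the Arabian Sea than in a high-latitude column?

0.114 m

A 2 × 2.5×10⁻⁴ × 74 = 0.03700 m
A 2.4×10⁻⁴ × 1 × 290 = 0.06960 m
A 540 × 0.58 × 1.5×10⁻⁴ = 0.04698 m
A total: 0.15358 m
B 1.6×10⁻⁴ × 110 × 0.66 = 0.011616 m
B Layer 2: 0.31 × 1×10⁻⁴ × 540 = 0.01674 m
B 650–1590 m: 1.1×10⁻⁴ × 0.11 × 940 = 0.011374 m
B total: 0.03973 m
Difference: 0.15358 − 0.03973 = 0.11385 m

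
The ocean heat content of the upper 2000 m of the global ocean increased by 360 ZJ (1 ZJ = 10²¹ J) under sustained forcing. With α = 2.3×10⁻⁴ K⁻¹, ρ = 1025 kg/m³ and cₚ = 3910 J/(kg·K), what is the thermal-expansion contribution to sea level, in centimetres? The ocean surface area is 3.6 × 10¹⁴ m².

Per unit area: Q = 360×10²¹ / (3.6×10¹⁴) = 1×10⁹ J/m²
Δh = αQ/(ρcₚ) = 2.3×10⁻⁴ × 1×10⁹ / (1025 × 3910) ≈ 0.057389 m

Δh ≈ 5.74 cm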